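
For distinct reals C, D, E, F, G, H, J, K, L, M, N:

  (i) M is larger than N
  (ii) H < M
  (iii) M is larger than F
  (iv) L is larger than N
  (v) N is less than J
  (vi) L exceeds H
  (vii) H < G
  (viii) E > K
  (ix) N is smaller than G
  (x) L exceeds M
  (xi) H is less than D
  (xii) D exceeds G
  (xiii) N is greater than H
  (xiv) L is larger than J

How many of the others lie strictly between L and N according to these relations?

2

The relations place N below L. An element lies strictly between them when it is forced above N and also forced below L.
Above N: {G, D, J, M}. Below L: {H, F, J, M}.
Intersection: {J, M} — 2.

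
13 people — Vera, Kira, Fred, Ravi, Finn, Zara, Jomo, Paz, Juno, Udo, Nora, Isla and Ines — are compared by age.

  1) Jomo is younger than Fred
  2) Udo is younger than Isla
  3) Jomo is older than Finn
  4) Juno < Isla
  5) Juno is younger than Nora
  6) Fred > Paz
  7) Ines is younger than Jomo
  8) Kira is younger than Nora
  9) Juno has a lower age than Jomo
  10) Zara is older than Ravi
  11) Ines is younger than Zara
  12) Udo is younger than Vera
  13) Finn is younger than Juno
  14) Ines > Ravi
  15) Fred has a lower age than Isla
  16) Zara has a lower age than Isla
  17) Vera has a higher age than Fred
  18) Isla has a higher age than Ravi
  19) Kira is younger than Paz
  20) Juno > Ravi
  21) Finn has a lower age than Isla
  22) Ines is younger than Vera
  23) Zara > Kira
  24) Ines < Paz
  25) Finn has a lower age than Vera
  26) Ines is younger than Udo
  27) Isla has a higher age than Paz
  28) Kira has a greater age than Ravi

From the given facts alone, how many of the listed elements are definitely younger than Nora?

4

Directly below Nora: Juno, Kira.
One step further: Finn, Ravi (4 so far).
Nothing else is reachable below Nora; 4 in all.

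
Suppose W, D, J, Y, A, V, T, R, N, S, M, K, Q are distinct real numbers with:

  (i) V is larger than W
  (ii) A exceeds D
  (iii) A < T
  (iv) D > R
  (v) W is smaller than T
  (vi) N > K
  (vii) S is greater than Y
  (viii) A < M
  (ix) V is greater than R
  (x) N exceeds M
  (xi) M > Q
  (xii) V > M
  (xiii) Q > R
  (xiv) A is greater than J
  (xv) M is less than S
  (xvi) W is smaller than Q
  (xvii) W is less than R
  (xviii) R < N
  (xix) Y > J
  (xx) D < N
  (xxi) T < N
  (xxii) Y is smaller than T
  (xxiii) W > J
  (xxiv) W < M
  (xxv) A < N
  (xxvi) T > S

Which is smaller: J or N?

Following the relations from J: J < W < R < D < A < M < S < T < N.
So J < N; J is the smaller of the two.

J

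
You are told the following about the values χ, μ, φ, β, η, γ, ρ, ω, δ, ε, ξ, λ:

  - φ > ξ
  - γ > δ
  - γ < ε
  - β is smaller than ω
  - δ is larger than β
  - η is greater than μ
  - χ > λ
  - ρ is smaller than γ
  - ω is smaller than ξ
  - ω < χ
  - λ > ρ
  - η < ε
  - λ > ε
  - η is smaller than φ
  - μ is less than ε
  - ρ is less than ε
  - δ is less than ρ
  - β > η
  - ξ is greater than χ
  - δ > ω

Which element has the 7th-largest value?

ρ

Chaining the given pairs: μ < η < β < ω < δ < ρ < γ < ε < λ < χ < ξ < φ.
Counting 7 from the largest end gives ρ.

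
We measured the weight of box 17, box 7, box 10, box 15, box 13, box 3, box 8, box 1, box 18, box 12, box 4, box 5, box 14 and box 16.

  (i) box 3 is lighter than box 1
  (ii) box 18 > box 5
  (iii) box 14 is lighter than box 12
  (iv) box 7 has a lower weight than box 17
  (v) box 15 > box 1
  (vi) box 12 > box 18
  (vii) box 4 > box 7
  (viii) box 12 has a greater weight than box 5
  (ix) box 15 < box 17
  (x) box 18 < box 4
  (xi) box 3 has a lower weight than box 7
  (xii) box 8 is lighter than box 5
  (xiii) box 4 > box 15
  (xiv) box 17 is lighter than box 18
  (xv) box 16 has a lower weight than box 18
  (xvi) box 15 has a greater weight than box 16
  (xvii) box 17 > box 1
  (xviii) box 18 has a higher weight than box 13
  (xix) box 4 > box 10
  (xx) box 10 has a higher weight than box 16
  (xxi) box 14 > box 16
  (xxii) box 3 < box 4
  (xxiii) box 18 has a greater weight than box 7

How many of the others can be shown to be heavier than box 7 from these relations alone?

4

From box 7 the given relations immediately reach box 17, box 18, box 4.
From those, box 12 — 4 in total.
Nothing else is reachable above box 7; 4 in all.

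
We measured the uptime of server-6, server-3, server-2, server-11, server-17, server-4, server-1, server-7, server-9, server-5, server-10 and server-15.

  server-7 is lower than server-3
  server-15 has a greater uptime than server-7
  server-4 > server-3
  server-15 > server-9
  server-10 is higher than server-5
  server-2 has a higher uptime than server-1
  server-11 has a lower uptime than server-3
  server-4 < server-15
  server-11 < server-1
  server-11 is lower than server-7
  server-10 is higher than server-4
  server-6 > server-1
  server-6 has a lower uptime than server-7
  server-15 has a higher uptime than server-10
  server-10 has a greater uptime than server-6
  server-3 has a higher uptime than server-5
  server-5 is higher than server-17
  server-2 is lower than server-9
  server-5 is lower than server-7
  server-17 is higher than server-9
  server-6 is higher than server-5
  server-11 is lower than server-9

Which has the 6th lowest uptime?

Chaining the given pairs: server-11 < server-1 < server-2 < server-9 < server-17 < server-5 < server-6 < server-7 < server-3 < server-4 < server-10 < server-15.
Counting 6 from the smallest end gives server-5.

server-5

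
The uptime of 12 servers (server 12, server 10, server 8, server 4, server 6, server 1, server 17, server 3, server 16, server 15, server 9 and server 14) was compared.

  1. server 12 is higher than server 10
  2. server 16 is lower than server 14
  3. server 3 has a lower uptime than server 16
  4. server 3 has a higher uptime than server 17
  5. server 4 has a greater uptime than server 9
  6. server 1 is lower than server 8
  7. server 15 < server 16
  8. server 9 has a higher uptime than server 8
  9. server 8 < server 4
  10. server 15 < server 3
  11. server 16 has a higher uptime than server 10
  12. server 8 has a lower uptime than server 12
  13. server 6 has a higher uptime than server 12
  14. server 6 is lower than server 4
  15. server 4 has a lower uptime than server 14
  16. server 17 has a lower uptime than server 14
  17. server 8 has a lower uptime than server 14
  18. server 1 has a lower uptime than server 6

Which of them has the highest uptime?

server 14

Chaining downward from server 14: directly below it, server 8, server 4, server 17, server 16; then server 1, server 10, server 9, server 15, server 6, server 3; then server 12.
That covers every other element, and nothing is given above server 14, so server 14 is the highest uptime.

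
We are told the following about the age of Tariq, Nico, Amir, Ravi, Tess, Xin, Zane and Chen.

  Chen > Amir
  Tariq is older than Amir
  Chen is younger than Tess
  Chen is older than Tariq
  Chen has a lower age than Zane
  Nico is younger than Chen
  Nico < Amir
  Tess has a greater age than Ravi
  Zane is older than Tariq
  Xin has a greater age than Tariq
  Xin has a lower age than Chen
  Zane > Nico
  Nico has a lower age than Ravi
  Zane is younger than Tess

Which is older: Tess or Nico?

Chaining the given relations: Nico < Amir < Tariq < Xin < Chen < Zane < Tess.
So Nico < Tess; Tess is the older of the two.

Tess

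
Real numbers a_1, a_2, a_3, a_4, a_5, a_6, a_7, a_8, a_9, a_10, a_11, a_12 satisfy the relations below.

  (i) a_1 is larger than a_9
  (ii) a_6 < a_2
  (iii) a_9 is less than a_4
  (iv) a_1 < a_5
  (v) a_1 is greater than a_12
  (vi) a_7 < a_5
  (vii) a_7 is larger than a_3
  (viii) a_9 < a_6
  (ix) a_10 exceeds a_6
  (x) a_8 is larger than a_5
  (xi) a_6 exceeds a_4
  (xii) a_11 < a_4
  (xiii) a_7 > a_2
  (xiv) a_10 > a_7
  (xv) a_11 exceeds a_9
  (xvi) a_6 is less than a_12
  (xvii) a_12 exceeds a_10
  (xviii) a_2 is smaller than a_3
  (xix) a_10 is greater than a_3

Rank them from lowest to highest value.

a_9 < a_11 < a_4 < a_6 < a_2 < a_3 < a_7 < a_10 < a_12 < a_1 < a_5 < a_8

Nothing is placed below a_9, so it is least; from there a_9 < a_11; a_11 < a_4; a_4 < a_6; a_6 < a_2; a_2 < a_3; a_3 < a_7; a_7 < a_10; a_10 < a_12; a_12 < a_1; a_1 < a_5; a_5 < a_8, each given directly.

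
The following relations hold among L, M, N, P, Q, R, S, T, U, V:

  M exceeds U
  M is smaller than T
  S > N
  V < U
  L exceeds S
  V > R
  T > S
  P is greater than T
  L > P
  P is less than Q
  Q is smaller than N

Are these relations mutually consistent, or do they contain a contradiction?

We have S < T stated directly, yet also T < P < Q < N < S by chaining the others — so T < S. Contradiction.

inconsistent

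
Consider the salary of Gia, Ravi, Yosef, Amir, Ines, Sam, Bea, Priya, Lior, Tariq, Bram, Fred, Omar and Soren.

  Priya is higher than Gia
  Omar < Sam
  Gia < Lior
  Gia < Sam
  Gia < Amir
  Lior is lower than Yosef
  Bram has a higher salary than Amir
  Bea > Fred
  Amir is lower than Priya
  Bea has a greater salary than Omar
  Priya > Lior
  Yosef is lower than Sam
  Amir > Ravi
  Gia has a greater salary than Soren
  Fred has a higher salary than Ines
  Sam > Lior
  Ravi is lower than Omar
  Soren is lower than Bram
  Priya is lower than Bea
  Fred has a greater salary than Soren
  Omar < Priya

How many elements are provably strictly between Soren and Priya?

Chaining upward from Soren reaches: Gia, Lior, Amir, Yosef, Bram, Fred, Bea, Sam.
Chaining downward from Priya reaches: Ravi, Gia, Lior, Amir, Omar.
Strictly between Soren and Priya are those in both lists: Gia, Lior, Amir — 3 elements.

3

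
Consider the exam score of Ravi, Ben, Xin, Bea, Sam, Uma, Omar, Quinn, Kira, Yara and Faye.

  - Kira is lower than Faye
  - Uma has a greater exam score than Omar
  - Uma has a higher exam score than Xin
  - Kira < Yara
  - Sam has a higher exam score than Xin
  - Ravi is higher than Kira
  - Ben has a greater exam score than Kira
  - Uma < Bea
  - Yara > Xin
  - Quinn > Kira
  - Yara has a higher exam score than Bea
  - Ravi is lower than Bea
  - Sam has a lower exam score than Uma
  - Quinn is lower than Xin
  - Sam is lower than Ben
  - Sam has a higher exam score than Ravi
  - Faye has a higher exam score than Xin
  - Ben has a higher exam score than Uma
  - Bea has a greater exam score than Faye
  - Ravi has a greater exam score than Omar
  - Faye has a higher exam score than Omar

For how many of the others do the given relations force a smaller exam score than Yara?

The elements the relations force below Yara are Kira, Quinn, Omar, Xin, Ravi, Sam, Uma, Faye, Bea — no chain reaches any other.
That is 9.

9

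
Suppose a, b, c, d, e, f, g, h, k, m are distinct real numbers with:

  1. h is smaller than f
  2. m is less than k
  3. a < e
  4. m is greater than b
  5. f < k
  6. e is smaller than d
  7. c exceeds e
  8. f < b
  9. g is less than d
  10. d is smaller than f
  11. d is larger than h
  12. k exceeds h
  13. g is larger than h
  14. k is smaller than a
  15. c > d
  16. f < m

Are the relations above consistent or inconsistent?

We have e < d stated directly, yet also d < f < b < m < k < a < e by chaining the others — so d < e. Contradiction.

inconsistent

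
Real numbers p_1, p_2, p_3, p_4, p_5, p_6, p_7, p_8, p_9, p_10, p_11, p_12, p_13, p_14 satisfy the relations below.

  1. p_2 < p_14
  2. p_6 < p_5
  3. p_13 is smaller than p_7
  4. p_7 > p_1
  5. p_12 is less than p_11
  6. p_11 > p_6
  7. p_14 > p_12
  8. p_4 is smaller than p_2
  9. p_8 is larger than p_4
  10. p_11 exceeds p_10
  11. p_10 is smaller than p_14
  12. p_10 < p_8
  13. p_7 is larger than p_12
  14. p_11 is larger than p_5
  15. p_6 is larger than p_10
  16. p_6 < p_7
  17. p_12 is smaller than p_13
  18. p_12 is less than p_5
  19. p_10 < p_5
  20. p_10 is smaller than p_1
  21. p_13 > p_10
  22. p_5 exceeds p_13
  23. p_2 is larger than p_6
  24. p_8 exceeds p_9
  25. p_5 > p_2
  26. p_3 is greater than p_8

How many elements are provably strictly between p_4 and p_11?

2

Chaining upward from p_4 reaches: p_8, p_3, p_2, p_5, p_14.
Chaining downward from p_11 reaches: p_10, p_12, p_13, p_6, p_2, p_5.
Strictly between p_4 and p_11 are those in both lists: p_2, p_5 — 2 elements.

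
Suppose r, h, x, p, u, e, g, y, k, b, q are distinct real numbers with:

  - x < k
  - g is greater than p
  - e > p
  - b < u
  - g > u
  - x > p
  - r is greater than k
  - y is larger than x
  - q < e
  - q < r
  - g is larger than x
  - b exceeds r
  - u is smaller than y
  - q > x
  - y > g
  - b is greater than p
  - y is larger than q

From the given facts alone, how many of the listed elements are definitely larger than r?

The elements the relations force above r are b, u, g, y — no chain reaches any other.
That is 4.

4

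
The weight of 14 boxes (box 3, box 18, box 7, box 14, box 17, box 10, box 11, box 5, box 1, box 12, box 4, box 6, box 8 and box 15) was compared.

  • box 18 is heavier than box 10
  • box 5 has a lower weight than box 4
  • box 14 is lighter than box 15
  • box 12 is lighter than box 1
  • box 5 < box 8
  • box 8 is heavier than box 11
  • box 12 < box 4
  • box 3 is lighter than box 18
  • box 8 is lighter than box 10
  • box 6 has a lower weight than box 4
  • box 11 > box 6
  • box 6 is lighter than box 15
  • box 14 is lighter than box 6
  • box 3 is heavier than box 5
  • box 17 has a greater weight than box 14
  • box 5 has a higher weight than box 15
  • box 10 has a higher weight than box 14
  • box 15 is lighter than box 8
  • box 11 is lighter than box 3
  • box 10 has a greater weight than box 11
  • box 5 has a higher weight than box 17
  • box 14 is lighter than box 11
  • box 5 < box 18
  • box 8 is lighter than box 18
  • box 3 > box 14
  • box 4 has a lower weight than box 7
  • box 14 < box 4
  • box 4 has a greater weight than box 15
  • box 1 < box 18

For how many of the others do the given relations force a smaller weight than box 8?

6

From box 8 the given relations immediately reach box 15, box 5, box 11.
From those, box 14, box 6, box 17 — 6 in total.
Nothing else is reachable below box 8; 6 in all.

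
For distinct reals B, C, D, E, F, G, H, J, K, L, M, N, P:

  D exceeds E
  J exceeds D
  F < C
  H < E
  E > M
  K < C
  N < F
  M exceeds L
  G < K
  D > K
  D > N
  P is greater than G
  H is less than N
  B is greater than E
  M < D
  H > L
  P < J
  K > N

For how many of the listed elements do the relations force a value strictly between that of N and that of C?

The relations place N below C. An element lies strictly between them when it is forced above N and also forced below C.
Above N: {K, D, J, F}. Below C: {L, H, G, K, F}.
Intersection: {K, F} — 2.

2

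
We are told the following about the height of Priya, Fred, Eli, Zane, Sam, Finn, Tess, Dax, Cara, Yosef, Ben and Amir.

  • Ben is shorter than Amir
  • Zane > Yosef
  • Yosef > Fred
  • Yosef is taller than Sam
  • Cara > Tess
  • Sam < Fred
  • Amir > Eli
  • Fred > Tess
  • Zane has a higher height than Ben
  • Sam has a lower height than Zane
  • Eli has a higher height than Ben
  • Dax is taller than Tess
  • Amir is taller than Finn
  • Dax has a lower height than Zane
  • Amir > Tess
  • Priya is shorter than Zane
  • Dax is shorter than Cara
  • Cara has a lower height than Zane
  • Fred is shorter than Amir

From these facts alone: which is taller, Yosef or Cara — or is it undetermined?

Following every chain through Yosef: above Yosef we get Zane; below Yosef we get Tess, Sam, Fred.
Cara is not reached, and no chain runs the other way from Cara to Yosef.
So the given relations leave the order of Yosef and Cara undetermined.

undetermined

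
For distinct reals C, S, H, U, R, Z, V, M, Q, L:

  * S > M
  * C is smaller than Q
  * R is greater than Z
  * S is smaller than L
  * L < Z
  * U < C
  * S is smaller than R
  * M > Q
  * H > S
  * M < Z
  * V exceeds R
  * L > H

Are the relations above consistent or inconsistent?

consistent

Every relation is compatible with U < C < Q < M < S < H < L < Z < R < V; the set is consistent.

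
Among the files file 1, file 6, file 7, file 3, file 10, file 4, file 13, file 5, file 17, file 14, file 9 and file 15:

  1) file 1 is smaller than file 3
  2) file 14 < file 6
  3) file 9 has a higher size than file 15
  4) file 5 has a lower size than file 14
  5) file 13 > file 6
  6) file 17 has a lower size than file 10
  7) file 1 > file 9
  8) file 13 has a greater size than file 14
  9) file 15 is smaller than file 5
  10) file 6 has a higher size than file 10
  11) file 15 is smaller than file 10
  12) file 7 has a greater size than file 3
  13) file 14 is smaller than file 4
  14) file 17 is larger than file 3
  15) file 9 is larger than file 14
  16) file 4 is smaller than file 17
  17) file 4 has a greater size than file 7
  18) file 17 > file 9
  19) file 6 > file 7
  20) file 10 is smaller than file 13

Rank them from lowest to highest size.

file 15 < file 5 < file 14 < file 9 < file 1 < file 3 < file 7 < file 4 < file 17 < file 10 < file 6 < file 13

Each adjacent pair is fixed by a given relation: file 15 < file 5; file 5 < file 14; file 14 < file 9; file 9 < file 1; file 1 < file 3; file 3 < file 7; file 7 < file 4; file 4 < file 17; file 17 < file 10; file 10 < file 6; file 6 < file 13. Chaining them end to end gives the full order.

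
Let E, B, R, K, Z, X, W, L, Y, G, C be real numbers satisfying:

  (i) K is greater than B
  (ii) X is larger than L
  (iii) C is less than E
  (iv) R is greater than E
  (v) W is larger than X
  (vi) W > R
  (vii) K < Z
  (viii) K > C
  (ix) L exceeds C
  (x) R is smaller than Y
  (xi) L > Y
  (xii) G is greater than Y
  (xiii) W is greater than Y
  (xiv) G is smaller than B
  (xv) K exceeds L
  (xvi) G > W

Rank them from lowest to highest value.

C < E < R < Y < L < X < W < G < B < K < Z

Nothing is placed below C, so it is least; from there C < E; E < R; R < Y; Y < L; L < X; X < W; W < G; G < B; B < K; K < Z, each given directly.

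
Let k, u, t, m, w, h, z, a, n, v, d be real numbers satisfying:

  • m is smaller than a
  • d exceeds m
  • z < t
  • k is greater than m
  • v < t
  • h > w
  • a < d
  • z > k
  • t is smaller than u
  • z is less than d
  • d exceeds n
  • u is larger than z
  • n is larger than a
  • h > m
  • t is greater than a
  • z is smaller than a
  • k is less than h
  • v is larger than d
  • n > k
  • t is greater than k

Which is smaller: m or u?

m

Chaining the given relations: m < k < z < a < n < d < v < t < u.
So m < u; m is the smaller of the two.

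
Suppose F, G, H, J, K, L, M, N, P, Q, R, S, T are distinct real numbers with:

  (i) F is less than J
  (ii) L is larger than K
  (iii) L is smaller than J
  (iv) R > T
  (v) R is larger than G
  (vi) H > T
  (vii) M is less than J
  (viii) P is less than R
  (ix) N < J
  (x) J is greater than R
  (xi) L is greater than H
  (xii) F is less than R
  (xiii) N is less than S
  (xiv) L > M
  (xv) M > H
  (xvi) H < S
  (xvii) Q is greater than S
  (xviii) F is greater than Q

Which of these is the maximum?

J

Chaining downward from J: directly below it, N, F, M, L, R; then P, T, H, K, Q, G; then S.
That covers every other element, and nothing is given above J, so J is the maximum.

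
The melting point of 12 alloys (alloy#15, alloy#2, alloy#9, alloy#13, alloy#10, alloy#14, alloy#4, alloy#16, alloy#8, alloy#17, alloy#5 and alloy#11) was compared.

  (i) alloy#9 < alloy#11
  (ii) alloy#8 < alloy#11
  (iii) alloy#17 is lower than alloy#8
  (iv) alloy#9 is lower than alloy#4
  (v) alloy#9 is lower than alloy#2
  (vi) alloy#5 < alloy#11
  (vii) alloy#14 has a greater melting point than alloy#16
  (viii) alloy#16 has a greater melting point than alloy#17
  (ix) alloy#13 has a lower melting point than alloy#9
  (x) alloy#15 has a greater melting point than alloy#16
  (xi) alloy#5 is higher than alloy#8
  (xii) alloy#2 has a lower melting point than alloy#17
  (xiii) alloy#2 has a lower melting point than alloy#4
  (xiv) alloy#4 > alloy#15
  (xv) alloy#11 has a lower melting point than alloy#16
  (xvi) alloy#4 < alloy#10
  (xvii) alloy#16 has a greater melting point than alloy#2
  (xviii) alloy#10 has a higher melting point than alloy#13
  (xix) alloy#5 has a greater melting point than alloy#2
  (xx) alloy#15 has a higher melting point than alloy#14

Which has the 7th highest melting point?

The consecutive relations fix a unique order: alloy#13 < alloy#9 < alloy#2 < alloy#17 < alloy#8 < alloy#5 < alloy#11 < alloy#16 < alloy#14 < alloy#15 < alloy#4 < alloy#10.
Counting 7 from the largest end gives alloy#5.

alloy#5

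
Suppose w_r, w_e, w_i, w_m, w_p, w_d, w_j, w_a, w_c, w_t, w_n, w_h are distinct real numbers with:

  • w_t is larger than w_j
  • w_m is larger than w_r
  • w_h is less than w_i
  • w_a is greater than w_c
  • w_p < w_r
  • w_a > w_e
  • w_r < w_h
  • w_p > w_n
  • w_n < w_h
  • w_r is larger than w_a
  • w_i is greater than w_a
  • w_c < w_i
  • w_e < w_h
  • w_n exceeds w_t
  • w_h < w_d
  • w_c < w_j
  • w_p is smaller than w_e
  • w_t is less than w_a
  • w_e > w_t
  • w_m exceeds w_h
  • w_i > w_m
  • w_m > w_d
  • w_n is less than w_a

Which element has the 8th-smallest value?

w_r

Chaining the given pairs: w_c < w_j < w_t < w_n < w_p < w_e < w_a < w_r < w_h < w_d < w_m < w_i.
The 8th smallest is w_r.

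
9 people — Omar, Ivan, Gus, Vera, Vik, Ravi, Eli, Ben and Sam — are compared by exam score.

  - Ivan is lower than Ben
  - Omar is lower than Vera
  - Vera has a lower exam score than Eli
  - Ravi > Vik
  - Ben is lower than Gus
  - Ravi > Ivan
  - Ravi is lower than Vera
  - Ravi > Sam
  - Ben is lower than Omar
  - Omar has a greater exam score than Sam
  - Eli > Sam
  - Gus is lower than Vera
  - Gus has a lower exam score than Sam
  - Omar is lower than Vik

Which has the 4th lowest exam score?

The consecutive relations fix a unique order: Ivan < Ben < Gus < Sam < Omar < Vik < Ravi < Vera < Eli.
Counting 4 from the smallest end gives Sam.

Sam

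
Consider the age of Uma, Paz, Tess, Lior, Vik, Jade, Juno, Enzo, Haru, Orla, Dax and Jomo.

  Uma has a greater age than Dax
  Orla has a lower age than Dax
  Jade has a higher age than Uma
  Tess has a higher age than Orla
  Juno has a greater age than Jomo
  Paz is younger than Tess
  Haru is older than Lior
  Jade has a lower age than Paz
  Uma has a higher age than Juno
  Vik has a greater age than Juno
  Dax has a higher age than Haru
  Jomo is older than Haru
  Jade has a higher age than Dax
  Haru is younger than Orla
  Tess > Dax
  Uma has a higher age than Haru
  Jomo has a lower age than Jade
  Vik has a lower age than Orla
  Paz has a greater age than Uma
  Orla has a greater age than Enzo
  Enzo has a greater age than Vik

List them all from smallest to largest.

Lior < Haru < Jomo < Juno < Vik < Enzo < Orla < Dax < Uma < Jade < Paz < Tess

The consecutive links are each given: Lior < Haru; Haru < Jomo; Jomo < Juno; Juno < Vik; Vik < Enzo; Enzo < Orla; Orla < Dax; Dax < Uma; Uma < Jade; Jade < Paz; Paz < Tess.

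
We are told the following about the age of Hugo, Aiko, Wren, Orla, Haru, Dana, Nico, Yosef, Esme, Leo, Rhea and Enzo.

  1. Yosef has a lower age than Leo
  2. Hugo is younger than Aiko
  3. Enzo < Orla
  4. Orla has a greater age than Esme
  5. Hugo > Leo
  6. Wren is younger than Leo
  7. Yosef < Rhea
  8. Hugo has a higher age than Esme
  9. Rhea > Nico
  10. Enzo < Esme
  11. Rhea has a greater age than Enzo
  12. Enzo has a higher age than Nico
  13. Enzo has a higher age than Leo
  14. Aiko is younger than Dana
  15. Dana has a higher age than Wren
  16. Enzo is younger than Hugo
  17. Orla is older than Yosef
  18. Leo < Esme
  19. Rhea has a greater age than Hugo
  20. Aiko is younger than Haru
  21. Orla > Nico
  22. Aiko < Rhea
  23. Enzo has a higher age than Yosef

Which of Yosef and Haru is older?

Yosef < Leo and Leo < Enzo give Yosef < Enzo.
With Enzo < Esme: Yosef < Leo < Enzo < Esme.
With Esme < Hugo: Yosef < Leo < Enzo < Esme < Hugo.
With Hugo < Aiko: Yosef < Leo < Enzo < Esme < Hugo < Aiko.
Then Aiko < Haru extends the chain to Haru.
So Yosef < Haru; Haru is the older of the two.

Haru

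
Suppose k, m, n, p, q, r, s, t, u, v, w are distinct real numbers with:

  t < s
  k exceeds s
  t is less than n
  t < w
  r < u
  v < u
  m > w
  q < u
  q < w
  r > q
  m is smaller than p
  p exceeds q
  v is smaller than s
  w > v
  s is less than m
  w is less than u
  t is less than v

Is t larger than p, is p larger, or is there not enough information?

p

The relevant relations are t < v; v < s; s < m; m < p.
Together: t < v < s < m < p.
So p is larger.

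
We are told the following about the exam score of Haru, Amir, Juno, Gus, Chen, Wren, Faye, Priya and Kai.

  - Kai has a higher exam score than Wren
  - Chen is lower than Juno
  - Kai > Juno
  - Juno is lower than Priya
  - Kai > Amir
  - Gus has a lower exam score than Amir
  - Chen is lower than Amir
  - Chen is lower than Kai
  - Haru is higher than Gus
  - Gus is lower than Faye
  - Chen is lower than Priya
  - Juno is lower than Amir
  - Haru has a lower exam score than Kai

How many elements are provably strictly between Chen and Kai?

Chaining upward from Chen reaches: Juno, Priya, Amir.
Chaining downward from Kai reaches: Juno, Gus, Haru, Amir, Wren.
Strictly between Chen and Kai are those in both lists: Juno, Amir — 2 elements.

2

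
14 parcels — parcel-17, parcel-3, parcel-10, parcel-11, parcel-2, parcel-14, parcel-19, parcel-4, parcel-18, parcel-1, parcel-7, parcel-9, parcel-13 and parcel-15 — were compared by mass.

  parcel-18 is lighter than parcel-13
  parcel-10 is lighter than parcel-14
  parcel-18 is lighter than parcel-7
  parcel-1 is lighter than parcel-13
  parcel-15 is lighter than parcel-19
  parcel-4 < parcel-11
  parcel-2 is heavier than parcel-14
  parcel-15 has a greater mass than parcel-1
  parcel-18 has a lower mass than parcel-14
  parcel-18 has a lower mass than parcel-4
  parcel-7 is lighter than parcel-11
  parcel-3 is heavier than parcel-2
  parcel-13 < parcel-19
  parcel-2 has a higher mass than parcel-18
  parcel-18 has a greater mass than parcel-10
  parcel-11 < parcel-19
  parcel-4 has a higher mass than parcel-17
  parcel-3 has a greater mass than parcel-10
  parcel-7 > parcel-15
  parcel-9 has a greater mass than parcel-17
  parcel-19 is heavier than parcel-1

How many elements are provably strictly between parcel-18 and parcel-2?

Chaining upward from parcel-18 reaches: parcel-4, parcel-13, parcel-14, parcel-3, parcel-7, parcel-11, parcel-19.
Chaining downward from parcel-2 reaches: parcel-10, parcel-14.
Strictly between parcel-18 and parcel-2 are those in both lists: parcel-14 — 1 element.

1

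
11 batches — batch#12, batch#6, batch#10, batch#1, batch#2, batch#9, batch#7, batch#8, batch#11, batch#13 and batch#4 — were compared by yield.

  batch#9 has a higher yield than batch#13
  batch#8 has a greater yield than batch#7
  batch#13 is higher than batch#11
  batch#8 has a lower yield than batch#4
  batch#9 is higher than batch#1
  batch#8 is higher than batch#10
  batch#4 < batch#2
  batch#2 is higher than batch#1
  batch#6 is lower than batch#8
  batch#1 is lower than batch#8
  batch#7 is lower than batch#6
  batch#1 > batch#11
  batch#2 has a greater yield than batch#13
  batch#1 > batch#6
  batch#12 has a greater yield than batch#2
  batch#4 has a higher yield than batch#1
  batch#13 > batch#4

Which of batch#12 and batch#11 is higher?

batch#11 < batch#1 and batch#1 < batch#8 give batch#11 < batch#8.
Then batch#8 < batch#4 extends the chain to batch#4.
With batch#4 < batch#13: batch#11 < batch#1 < batch#8 < batch#4 < batch#13.
Then batch#13 < batch#2 extends the chain to batch#2.
With batch#2 < batch#12: batch#11 < batch#1 < batch#8 < batch#4 < batch#13 < batch#2 < batch#12.
So batch#11 < batch#12; batch#12 is the higher of the two.

batch#12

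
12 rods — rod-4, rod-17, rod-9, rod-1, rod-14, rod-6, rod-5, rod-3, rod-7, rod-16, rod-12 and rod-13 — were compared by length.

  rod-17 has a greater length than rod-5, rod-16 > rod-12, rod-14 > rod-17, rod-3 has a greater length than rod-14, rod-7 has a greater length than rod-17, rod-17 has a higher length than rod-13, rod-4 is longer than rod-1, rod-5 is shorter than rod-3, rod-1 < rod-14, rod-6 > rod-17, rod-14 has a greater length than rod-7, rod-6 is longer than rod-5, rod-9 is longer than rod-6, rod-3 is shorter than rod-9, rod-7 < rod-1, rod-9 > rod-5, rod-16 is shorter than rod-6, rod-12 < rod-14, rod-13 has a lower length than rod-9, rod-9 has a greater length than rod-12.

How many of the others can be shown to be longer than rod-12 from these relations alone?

5

The elements the relations force above rod-12 are rod-16, rod-6, rod-14, rod-3, rod-9 — no chain reaches any other.
That is 5.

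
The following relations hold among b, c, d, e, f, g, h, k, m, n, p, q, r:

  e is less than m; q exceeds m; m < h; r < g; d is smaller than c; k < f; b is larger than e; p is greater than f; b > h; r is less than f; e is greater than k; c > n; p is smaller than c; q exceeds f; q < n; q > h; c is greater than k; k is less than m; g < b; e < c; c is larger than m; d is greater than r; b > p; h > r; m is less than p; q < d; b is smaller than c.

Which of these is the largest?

r is not greatest since r < g; k is not greatest since k < e; g is not greatest since g < b; e is not greatest since e < c; f is not greatest since f < p; m is not greatest since m < h; p is not greatest since p < c; h is not greatest since h < b; q is not greatest since q < n; n is not greatest since n < c; d is not greatest since d < c; b is not greatest since b < c.
Only c has nothing above it, so c is the largest.

c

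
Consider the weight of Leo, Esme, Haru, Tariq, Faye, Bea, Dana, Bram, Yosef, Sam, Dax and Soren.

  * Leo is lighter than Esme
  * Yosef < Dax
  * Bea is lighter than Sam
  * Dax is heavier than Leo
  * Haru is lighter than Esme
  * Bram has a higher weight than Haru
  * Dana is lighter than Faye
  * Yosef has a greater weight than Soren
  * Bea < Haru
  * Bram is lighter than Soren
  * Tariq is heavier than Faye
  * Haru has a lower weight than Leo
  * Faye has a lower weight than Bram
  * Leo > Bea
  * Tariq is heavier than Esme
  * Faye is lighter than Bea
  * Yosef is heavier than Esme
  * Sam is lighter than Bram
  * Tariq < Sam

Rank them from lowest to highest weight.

The consecutive links are each given: Dana < Faye; Faye < Bea; Bea < Haru; Haru < Leo; Leo < Esme; Esme < Tariq; Tariq < Sam; Sam < Bram; Bram < Soren; Soren < Yosef; Yosef < Dax.

Dana < Faye < Bea < Haru < Leo < Esme < Tariq < Sam < Bram < Soren < Yosef < Dax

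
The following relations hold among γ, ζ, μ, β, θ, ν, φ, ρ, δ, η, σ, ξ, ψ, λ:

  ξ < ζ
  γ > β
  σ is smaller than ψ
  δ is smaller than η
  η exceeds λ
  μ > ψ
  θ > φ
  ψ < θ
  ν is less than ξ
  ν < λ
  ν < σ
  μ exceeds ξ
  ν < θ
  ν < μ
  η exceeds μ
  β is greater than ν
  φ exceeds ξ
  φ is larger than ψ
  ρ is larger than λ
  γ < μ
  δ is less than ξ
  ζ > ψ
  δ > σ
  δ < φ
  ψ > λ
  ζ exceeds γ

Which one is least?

Chaining upward from ν: directly above it, σ, β, λ, ξ, μ, θ; then δ, ψ, γ, ρ, φ, ζ, η.
That covers every other element, and nothing is given below ν, so ν is the least.

ν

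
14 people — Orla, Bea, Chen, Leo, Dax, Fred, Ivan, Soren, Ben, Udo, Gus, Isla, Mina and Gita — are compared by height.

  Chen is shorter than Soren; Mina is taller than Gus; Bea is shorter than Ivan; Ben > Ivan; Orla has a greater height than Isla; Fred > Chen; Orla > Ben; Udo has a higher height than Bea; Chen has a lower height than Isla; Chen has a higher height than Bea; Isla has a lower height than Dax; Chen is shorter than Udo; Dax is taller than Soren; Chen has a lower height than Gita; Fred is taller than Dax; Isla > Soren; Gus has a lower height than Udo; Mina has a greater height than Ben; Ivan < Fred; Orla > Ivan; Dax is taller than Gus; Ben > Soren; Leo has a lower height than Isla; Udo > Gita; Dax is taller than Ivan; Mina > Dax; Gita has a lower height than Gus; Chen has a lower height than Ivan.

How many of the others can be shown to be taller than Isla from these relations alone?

Directly above Isla: Dax, Orla.
One step further: Mina, Fred (4 so far).
No other element is forced above Isla by the given relations, so the count is 4.

4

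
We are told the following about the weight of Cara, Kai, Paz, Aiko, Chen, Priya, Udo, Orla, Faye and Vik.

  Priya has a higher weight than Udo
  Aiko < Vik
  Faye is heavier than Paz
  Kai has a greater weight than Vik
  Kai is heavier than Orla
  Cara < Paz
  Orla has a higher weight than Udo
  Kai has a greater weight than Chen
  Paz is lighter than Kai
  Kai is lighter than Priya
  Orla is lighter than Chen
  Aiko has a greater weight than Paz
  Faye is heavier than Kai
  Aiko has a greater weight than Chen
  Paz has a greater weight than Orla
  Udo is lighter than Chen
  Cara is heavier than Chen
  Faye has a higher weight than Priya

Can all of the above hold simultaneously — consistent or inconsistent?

consistent

The single ordering Udo < Orla < Chen < Cara < Paz < Aiko < Vik < Kai < Priya < Faye satisfies every listed relation, so no contradiction arises.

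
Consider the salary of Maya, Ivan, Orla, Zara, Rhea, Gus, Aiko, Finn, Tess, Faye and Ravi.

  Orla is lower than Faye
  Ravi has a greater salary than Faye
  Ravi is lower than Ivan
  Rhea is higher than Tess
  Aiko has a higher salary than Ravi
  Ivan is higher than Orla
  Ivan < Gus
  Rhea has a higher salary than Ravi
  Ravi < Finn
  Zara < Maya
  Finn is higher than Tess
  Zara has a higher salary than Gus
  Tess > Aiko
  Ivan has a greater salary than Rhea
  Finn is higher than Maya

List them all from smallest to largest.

Orla < Faye < Ravi < Aiko < Tess < Rhea < Ivan < Gus < Zara < Maya < Finn

Each adjacent pair is fixed by a given relation: Orla < Faye; Faye < Ravi; Ravi < Aiko; Aiko < Tess; Tess < Rhea; Rhea < Ivan; Ivan < Gus; Gus < Zara; Zara < Maya; Maya < Finn. Chaining them end to end gives the full order.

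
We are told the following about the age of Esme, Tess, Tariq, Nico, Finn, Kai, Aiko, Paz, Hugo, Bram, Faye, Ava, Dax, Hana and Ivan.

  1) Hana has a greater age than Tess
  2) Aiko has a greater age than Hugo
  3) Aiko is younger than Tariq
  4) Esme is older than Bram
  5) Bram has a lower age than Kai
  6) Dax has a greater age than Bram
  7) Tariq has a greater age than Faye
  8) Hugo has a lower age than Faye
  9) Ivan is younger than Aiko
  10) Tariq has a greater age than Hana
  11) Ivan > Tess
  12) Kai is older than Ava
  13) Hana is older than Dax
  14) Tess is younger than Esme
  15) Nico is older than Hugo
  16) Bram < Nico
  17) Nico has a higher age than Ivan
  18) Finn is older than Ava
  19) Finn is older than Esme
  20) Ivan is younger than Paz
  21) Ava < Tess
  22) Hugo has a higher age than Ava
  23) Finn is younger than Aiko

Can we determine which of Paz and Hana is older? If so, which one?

undetermined

Following every chain through Hana: above Hana we get Tariq; below Hana we get Bram, Ava, Dax, Tess.
Paz is not reached, and no chain runs the other way from Paz to Hana.
So the given relations leave the order of Hana and Paz undetermined.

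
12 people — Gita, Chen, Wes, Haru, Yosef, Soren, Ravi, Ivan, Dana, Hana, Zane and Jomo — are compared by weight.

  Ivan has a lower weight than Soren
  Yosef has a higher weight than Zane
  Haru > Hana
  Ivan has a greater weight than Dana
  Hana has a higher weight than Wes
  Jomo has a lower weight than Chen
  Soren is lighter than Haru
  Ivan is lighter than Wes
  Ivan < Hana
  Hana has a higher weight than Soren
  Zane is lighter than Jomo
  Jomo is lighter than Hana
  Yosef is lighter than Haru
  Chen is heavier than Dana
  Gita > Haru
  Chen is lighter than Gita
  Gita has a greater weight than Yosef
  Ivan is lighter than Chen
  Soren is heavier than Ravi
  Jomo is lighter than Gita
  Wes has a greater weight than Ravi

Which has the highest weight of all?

Gita

Chaining downward from Gita: directly below it, Jomo, Chen, Yosef, Haru; then Dana, Zane, Ivan, Soren, Hana; then Ravi, Wes.
That covers every other element, and nothing is given above Gita, so Gita is the highest weight.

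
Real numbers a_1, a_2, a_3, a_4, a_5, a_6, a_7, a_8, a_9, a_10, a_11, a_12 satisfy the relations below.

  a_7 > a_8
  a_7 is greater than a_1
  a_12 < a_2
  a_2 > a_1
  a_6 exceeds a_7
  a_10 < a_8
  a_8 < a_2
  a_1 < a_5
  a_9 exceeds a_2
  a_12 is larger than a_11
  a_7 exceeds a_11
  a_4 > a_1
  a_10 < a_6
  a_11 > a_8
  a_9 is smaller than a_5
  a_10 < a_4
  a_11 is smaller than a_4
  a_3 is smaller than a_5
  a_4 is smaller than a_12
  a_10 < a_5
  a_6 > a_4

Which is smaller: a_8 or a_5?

a_8

a_8 < a_11 and a_11 < a_4 give a_8 < a_4.
Then a_4 < a_12 extends the chain to a_12.
With a_12 < a_2: a_8 < a_11 < a_4 < a_12 < a_2.
Then a_2 < a_9 extends the chain to a_9.
With a_9 < a_5: a_8 < a_11 < a_4 < a_12 < a_2 < a_9 < a_5.
So a_8 < a_5; a_8 is the smaller of the two.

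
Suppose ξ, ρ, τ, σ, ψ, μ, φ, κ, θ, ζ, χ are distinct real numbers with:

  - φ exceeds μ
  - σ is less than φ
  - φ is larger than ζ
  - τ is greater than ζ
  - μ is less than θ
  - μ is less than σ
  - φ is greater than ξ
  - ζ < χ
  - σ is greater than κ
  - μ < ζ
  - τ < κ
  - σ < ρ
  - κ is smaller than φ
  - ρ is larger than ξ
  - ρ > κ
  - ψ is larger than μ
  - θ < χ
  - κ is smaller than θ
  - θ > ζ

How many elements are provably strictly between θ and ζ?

The relations place ζ below θ. An element lies strictly between them when it is forced above ζ and also forced below θ.
Above ζ: {τ, κ, σ, χ, ρ, φ}. Below θ: {μ, τ, κ}.
Intersection: {τ, κ} — 2.

2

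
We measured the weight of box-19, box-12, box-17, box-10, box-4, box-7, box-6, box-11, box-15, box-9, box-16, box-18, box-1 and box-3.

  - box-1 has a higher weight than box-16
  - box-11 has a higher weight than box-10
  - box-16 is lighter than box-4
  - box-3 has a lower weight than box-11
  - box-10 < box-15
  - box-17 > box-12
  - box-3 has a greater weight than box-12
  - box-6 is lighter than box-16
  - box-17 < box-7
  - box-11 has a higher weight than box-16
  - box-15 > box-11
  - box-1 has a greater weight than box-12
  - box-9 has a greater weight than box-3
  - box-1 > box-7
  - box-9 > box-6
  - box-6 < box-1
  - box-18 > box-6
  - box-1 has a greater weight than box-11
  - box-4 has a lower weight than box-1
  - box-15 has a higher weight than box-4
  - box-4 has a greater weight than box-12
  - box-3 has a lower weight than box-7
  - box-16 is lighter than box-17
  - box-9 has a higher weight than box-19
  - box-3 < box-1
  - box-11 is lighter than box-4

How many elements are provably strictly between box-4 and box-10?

Chaining upward from box-10 reaches: box-11, box-15, box-1.
Chaining downward from box-4 reaches: box-6, box-12, box-16, box-3, box-11.
Strictly between box-10 and box-4 are those in both lists: box-11 — 1 element.

1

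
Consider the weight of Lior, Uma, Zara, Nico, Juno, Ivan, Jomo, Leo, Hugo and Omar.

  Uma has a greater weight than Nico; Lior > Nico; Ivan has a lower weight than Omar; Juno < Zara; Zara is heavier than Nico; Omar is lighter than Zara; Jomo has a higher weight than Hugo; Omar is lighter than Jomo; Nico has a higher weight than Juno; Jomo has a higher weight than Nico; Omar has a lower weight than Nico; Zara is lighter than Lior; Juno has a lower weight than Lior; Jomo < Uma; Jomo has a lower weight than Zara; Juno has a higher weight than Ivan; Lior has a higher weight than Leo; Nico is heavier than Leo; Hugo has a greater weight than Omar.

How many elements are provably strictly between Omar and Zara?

3

Chaining upward from Omar reaches: Hugo, Nico, Jomo, Uma, Lior.
Chaining downward from Zara reaches: Leo, Ivan, Juno, Hugo, Nico, Jomo.
Strictly between Omar and Zara are those in both lists: Hugo, Nico, Jomo — 3 elements.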